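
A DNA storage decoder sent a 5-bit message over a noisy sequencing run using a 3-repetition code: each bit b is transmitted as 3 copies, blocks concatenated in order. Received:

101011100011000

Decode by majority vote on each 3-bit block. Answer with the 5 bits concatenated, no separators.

Block 1 (101): 2 ones → 1
Block 2 (011): 2 ones → 1
Block 3 (100): 1 one → 0
Block 4 (011): 2 ones → 1
Block 5 (000): 0 ones → 0

11010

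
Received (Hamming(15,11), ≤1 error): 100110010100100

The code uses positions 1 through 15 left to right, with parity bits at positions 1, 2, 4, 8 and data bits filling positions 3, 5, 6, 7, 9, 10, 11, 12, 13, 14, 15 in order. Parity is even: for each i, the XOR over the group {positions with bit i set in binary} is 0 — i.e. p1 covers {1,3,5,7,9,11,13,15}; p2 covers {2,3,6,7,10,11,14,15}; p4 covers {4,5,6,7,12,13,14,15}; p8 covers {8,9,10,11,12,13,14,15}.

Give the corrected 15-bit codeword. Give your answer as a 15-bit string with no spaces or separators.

100110010100101

s1 (pos 1,3,5,7,9,11,13,15): 1⊕0⊕1⊕0⊕0⊕0⊕1⊕0 = 1
s2 (pos 2,3,6,7,10,11,14,15): 0⊕0⊕0⊕0⊕1⊕0⊕0⊕0 = 1
s4 (pos 4,5,6,7,12,13,14,15): 1⊕1⊕0⊕0⊕0⊕1⊕0⊕0 = 1
s8 (pos 8,9,10,11,12,13,14,15): 1⊕0⊕1⊕0⊕0⊕1⊕0⊕0 = 1
Syndrome s8…s1 = 1111 → error at position 15.
Flip position 15: 100110010100100 → 100110010100101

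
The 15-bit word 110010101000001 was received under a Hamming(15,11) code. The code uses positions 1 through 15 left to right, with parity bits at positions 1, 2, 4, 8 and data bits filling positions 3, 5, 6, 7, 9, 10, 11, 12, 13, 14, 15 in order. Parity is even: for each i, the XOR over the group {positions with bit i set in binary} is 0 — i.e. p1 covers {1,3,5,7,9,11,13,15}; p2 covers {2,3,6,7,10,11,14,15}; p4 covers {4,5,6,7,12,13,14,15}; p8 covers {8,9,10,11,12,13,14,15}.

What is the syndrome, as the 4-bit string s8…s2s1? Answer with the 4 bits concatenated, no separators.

s1 (pos 1,3,5,7,9,11,13,15): 1⊕0⊕1⊕1⊕1⊕0⊕0⊕1 = 1
s2 (pos 2,3,6,7,10,11,14,15): 1⊕0⊕0⊕1⊕0⊕0⊕0⊕1 = 1
s4 (pos 4,5,6,7,12,13,14,15): 0⊕1⊕0⊕1⊕0⊕0⊕0⊕1 = 1
s8 (pos 8,9,10,11,12,13,14,15): 0⊕1⊕0⊕0⊕0⊕0⊕0⊕1 = 0
Syndrome s8…s1 = 0111 → error at position 7.

0111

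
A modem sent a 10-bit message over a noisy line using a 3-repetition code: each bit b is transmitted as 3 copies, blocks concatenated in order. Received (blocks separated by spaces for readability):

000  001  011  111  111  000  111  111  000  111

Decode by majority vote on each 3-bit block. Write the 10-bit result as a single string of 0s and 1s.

Block 1 (000): 0 ones → 0
Block 2 (001): 1 one → 0
Block 3 (011): 2 ones → 1
Block 4 (111): 3 ones → 1
Block 5 (111): 3 ones → 1
Block 6 (000): 0 ones → 0
Block 7 (111): 3 ones → 1
Block 8 (111): 3 ones → 1
Block 9 (000): 0 ones → 0
Block 10 (111): 3 ones → 1

0011101101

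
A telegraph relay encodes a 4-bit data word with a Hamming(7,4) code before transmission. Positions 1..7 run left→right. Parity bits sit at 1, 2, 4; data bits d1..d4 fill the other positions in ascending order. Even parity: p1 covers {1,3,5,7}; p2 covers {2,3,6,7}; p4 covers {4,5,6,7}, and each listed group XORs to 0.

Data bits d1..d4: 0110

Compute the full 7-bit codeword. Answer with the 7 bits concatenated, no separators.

1100110

Place data at non-parity positions: p1 p2 0 p4 1 1 0
p1 (pos 1,3,5,7): XOR of data positions = 0⊕1⊕0 = 1
p2 (pos 2,3,6,7): XOR of data positions = 0⊕1⊕0 = 1
p4 (pos 4,5,6,7): XOR of data positions = 1⊕1⊕0 = 0
Codeword: 1100110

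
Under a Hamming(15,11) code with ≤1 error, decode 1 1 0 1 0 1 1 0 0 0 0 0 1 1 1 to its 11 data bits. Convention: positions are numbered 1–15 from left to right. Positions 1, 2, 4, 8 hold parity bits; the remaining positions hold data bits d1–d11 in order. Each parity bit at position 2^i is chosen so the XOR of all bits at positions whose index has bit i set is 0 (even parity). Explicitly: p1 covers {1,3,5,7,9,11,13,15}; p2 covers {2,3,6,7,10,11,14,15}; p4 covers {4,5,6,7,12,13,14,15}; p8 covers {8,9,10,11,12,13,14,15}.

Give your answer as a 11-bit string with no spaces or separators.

00110100111

s1 (pos 1,3,5,7,9,11,13,15): 1⊕0⊕0⊕1⊕0⊕0⊕1⊕1 = 0
s2 (pos 2,3,6,7,10,11,14,15): 1⊕0⊕1⊕1⊕0⊕0⊕1⊕1 = 1
s4 (pos 4,5,6,7,12,13,14,15): 1⊕0⊕1⊕1⊕0⊕1⊕1⊕1 = 0
s8 (pos 8,9,10,11,12,13,14,15): 0⊕0⊕0⊕0⊕0⊕1⊕1⊕1 = 1
Syndrome s8…s1 = 1010 → error at position 10.
Flip position 10: 110101100000111 → 110101100100111
Read data bits from positions 3,5,6,7,9,10,11,12,13,14,15: 00110100111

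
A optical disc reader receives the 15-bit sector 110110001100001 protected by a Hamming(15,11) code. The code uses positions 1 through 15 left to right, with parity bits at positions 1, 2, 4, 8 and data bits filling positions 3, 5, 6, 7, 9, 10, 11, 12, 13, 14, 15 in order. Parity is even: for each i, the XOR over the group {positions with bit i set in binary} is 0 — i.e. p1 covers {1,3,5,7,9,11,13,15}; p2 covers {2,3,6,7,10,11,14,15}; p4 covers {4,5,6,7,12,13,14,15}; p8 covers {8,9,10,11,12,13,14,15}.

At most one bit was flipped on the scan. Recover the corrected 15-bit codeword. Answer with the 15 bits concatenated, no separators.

110110001100011

s1 (pos 1,3,5,7,9,11,13,15): 1⊕0⊕1⊕0⊕1⊕0⊕0⊕1 = 0
s2 (pos 2,3,6,7,10,11,14,15): 1⊕0⊕0⊕0⊕1⊕0⊕0⊕1 = 1
s4 (pos 4,5,6,7,12,13,14,15): 1⊕1⊕0⊕0⊕0⊕0⊕0⊕1 = 1
s8 (pos 8,9,10,11,12,13,14,15): 0⊕1⊕1⊕0⊕0⊕0⊕0⊕1 = 1
Syndrome s8…s1 = 1110 → error at position 14.
Flip position 14: 110110001100001 → 110110001100011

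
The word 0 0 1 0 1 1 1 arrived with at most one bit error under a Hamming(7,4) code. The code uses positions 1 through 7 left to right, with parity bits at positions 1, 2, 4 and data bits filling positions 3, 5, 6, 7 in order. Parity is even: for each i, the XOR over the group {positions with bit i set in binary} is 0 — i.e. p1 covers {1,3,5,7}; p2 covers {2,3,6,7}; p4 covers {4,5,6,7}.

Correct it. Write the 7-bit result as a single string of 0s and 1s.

s1 (pos 1,3,5,7): 0⊕1⊕1⊕1 = 1
s2 (pos 2,3,6,7): 0⊕1⊕1⊕1 = 1
s4 (pos 4,5,6,7): 0⊕1⊕1⊕1 = 1
Syndrome s4…s1 = 111 → error at position 7.
Flip position 7: 0010111 → 0010110

0010110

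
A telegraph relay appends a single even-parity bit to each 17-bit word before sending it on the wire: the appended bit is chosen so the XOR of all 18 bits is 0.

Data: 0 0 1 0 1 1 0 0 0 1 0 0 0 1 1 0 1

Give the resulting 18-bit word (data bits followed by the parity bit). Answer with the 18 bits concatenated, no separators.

001011000100011011

XOR of the 17 data bits: 0⊕0⊕1⊕0⊕1⊕1⊕0⊕0⊕0⊕1⊕0⊕0⊕0⊕1⊕1⊕0⊕1 = 1
Parity bit = 1 (so all 18 bits XOR to 0).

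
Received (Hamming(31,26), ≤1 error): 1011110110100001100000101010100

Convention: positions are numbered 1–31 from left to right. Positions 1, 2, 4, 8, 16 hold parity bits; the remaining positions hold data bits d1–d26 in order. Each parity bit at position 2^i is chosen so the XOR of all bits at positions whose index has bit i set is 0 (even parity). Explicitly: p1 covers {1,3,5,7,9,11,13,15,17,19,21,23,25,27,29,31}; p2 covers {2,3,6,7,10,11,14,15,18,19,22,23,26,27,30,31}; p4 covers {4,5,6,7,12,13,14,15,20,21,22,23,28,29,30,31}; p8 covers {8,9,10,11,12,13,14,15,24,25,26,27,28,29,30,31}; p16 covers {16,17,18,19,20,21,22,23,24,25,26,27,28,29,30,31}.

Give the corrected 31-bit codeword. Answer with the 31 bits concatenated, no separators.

1011100110100001100000101010100

s1 (pos 1,3,5,7,9,11,13,15,17,19,21,23,25,27,29,31): 1⊕1⊕1⊕0⊕1⊕1⊕0⊕0⊕1⊕0⊕0⊕1⊕1⊕1⊕1⊕0 = 0
s2 (pos 2,3,6,7,10,11,14,15,18,19,22,23,26,27,30,31): 0⊕1⊕1⊕0⊕0⊕1⊕0⊕0⊕0⊕0⊕0⊕1⊕0⊕1⊕0⊕0 = 1
s4 (pos 4,5,6,7,12,13,14,15,20,21,22,23,28,29,30,31): 1⊕1⊕1⊕0⊕0⊕0⊕0⊕0⊕0⊕0⊕0⊕1⊕0⊕1⊕0⊕0 = 1
s8 (pos 8,9,10,11,12,13,14,15,24,25,26,27,28,29,30,31): 1⊕1⊕0⊕1⊕0⊕0⊕0⊕0⊕0⊕1⊕0⊕1⊕0⊕1⊕0⊕0 = 0
s16 (pos 16,17,18,19,20,21,22,23,24,25,26,27,28,29,30,31): 1⊕1⊕0⊕0⊕0⊕0⊕0⊕1⊕0⊕1⊕0⊕1⊕0⊕1⊕0⊕0 = 0
Syndrome s16…s1 = 00110 → error at position 6.
Flip position 6: 1011110110100001100000101010100 → 1011100110100001100000101010100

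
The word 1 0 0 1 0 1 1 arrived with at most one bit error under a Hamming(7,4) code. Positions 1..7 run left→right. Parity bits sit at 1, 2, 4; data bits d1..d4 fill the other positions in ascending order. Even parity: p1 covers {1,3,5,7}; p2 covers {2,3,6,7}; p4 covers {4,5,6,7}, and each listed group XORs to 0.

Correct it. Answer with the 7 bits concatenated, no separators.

1000011

s1 (pos 1,3,5,7): 1⊕0⊕0⊕1 = 0
s2 (pos 2,3,6,7): 0⊕0⊕1⊕1 = 0
s4 (pos 4,5,6,7): 1⊕0⊕1⊕1 = 1
Syndrome s4…s1 = 100 → error at position 4.
Flip position 4: 1001011 → 1000011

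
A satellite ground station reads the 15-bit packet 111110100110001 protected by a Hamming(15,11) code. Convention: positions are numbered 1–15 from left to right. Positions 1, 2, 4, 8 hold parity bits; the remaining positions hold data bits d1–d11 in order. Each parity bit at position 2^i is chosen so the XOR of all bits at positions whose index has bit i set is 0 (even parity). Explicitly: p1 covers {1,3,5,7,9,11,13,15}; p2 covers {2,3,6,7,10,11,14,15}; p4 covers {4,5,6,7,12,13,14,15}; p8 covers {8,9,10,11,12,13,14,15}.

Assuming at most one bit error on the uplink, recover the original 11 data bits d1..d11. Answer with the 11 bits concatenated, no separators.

11010110001

s1 (pos 1,3,5,7,9,11,13,15): 1⊕1⊕1⊕1⊕0⊕1⊕0⊕1 = 0
s2 (pos 2,3,6,7,10,11,14,15): 1⊕1⊕0⊕1⊕1⊕1⊕0⊕1 = 0
s4 (pos 4,5,6,7,12,13,14,15): 1⊕1⊕0⊕1⊕0⊕0⊕0⊕1 = 0
s8 (pos 8,9,10,11,12,13,14,15): 0⊕0⊕1⊕1⊕0⊕0⊕0⊕1 = 1
Syndrome s8…s1 = 1000 → error at position 8.
Flip position 8: 111110100110001 → 111110110110001
Read data bits from positions 3,5,6,7,9,10,11,12,13,14,15: 11010110001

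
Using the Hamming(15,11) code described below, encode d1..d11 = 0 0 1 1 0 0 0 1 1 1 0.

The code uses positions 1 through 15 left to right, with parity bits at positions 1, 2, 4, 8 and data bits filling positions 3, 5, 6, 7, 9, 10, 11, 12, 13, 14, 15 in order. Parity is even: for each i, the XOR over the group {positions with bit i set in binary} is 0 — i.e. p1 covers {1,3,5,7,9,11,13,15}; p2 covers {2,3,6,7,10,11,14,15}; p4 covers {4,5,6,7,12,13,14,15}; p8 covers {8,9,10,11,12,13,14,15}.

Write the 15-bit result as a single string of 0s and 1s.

Place data at non-parity positions: p1 p2 0 p4 0 1 1 p8 0 0 0 1 1 1 0
p1 (pos 1,3,5,7,9,11,13,15): XOR of data positions = 0⊕0⊕1⊕0⊕0⊕1⊕0 = 0
p2 (pos 2,3,6,7,10,11,14,15): XOR of data positions = 0⊕1⊕1⊕0⊕0⊕1⊕0 = 1
p4 (pos 4,5,6,7,12,13,14,15): XOR of data positions = 0⊕1⊕1⊕1⊕1⊕1⊕0 = 1
p8 (pos 8,9,10,11,12,13,14,15): XOR of data positions = 0⊕0⊕0⊕1⊕1⊕1⊕0 = 1
Codeword: 010101110001110

010101110001110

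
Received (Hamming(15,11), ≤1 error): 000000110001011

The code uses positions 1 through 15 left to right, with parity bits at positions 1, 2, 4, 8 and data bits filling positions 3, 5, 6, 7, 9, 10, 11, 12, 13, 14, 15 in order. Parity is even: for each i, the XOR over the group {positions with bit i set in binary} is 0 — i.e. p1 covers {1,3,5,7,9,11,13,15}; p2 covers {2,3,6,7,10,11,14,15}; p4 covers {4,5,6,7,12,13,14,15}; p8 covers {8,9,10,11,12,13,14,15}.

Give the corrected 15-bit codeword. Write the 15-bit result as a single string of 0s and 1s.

010000110001011

s1 (pos 1,3,5,7,9,11,13,15): 0⊕0⊕0⊕1⊕0⊕0⊕0⊕1 = 0
s2 (pos 2,3,6,7,10,11,14,15): 0⊕0⊕0⊕1⊕0⊕0⊕1⊕1 = 1
s4 (pos 4,5,6,7,12,13,14,15): 0⊕0⊕0⊕1⊕1⊕0⊕1⊕1 = 0
s8 (pos 8,9,10,11,12,13,14,15): 1⊕0⊕0⊕0⊕1⊕0⊕1⊕1 = 0
Syndrome s8…s1 = 0010 → error at position 2.
Flip position 2: 000000110001011 → 010000110001011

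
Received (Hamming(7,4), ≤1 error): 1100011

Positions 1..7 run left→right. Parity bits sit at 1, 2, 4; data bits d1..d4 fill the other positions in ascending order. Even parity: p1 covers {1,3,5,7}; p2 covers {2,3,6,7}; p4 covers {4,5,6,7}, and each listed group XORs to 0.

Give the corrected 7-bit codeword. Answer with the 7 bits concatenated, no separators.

s1 (pos 1,3,5,7): 1⊕0⊕0⊕1 = 0
s2 (pos 2,3,6,7): 1⊕0⊕1⊕1 = 1
s4 (pos 4,5,6,7): 0⊕0⊕1⊕1 = 0
Syndrome s4…s1 = 010 → error at position 2.
Flip position 2: 1100011 → 1000011

1000011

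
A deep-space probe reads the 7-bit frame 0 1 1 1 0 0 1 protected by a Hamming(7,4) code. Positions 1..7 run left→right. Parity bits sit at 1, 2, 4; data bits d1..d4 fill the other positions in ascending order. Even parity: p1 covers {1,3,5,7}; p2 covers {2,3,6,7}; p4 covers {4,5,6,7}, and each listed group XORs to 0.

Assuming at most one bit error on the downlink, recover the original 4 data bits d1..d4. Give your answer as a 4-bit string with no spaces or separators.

s1 (pos 1,3,5,7): 0⊕1⊕0⊕1 = 0
s2 (pos 2,3,6,7): 1⊕1⊕0⊕1 = 1
s4 (pos 4,5,6,7): 1⊕0⊕0⊕1 = 0
Syndrome s4…s1 = 010 → error at position 2.
Flip position 2: 0111001 → 0011001
Read data bits from positions 3,5,6,7: 1001

1001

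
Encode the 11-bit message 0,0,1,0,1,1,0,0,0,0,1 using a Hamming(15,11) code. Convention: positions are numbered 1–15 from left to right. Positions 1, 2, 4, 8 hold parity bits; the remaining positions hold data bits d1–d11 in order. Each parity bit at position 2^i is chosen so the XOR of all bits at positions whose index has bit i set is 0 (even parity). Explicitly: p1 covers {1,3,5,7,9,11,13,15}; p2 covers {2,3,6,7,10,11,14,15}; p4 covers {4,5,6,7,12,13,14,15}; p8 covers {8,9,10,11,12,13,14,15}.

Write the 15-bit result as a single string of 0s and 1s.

010001011100001

Place data at non-parity positions: p1 p2 0 p4 0 1 0 p8 1 1 0 0 0 0 1
p1 (pos 1,3,5,7,9,11,13,15): XOR of data positions = 0⊕0⊕0⊕1⊕0⊕0⊕1 = 0
p2 (pos 2,3,6,7,10,11,14,15): XOR of data positions = 0⊕1⊕0⊕1⊕0⊕0⊕1 = 1
p4 (pos 4,5,6,7,12,13,14,15): XOR of data positions = 0⊕1⊕0⊕0⊕0⊕0⊕1 = 0
p8 (pos 8,9,10,11,12,13,14,15): XOR of data positions = 1⊕1⊕0⊕0⊕0⊕0⊕1 = 1
Codeword: 010001011100001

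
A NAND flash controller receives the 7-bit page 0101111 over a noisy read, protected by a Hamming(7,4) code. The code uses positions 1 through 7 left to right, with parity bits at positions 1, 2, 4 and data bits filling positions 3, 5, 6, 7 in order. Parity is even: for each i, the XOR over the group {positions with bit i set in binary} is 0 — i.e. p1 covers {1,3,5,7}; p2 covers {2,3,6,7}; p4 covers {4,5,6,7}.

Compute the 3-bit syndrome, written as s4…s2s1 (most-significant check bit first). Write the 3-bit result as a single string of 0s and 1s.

010

s1 (pos 1,3,5,7): 0⊕0⊕1⊕1 = 0
s2 (pos 2,3,6,7): 1⊕0⊕1⊕1 = 1
s4 (pos 4,5,6,7): 1⊕1⊕1⊕1 = 0
Syndrome s4…s1 = 010 → error at position 2.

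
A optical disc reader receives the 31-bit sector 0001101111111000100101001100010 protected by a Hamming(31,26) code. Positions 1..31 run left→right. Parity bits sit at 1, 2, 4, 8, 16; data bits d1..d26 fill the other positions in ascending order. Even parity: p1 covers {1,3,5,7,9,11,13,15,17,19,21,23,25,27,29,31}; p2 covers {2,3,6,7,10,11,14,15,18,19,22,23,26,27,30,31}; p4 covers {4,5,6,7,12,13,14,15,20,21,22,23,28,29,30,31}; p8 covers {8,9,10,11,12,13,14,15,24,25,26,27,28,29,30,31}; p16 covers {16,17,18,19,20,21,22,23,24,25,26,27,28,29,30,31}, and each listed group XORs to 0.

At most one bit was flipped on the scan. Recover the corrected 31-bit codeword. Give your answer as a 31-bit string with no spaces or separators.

s1 (pos 1,3,5,7,9,11,13,15,17,19,21,23,25,27,29,31): 0⊕0⊕1⊕1⊕1⊕1⊕1⊕0⊕1⊕0⊕0⊕0⊕1⊕0⊕0⊕0 = 1
s2 (pos 2,3,6,7,10,11,14,15,18,19,22,23,26,27,30,31): 0⊕0⊕0⊕1⊕1⊕1⊕0⊕0⊕0⊕0⊕1⊕0⊕1⊕0⊕1⊕0 = 0
s4 (pos 4,5,6,7,12,13,14,15,20,21,22,23,28,29,30,31): 1⊕1⊕0⊕1⊕1⊕1⊕0⊕0⊕1⊕0⊕1⊕0⊕0⊕0⊕1⊕0 = 0
s8 (pos 8,9,10,11,12,13,14,15,24,25,26,27,28,29,30,31): 1⊕1⊕1⊕1⊕1⊕1⊕0⊕0⊕0⊕1⊕1⊕0⊕0⊕0⊕1⊕0 = 1
s16 (pos 16,17,18,19,20,21,22,23,24,25,26,27,28,29,30,31): 0⊕1⊕0⊕0⊕1⊕0⊕1⊕0⊕0⊕1⊕1⊕0⊕0⊕0⊕1⊕0 = 0
Syndrome s16…s1 = 01001 → error at position 9.
Flip position 9: 0001101111111000100101001100010 → 0001101101111000100101001100010

0001101101111000100101001100010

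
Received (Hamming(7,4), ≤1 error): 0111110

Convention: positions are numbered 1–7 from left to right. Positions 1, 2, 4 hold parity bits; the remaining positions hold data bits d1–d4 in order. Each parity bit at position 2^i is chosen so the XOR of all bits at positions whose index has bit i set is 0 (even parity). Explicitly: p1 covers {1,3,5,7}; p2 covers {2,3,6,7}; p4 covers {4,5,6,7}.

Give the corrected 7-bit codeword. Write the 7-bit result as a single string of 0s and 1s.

s1 (pos 1,3,5,7): 0⊕1⊕1⊕0 = 0
s2 (pos 2,3,6,7): 1⊕1⊕1⊕0 = 1
s4 (pos 4,5,6,7): 1⊕1⊕1⊕0 = 1
Syndrome s4…s1 = 110 → error at position 6.
Flip position 6: 0111110 → 0111100

0111100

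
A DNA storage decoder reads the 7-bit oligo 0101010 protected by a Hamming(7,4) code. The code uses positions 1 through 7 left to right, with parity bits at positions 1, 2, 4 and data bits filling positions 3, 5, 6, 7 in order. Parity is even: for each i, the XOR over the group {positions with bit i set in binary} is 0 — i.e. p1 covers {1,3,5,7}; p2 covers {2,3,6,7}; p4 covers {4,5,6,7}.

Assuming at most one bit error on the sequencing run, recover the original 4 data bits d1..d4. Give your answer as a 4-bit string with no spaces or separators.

s1 (pos 1,3,5,7): 0⊕0⊕0⊕0 = 0
s2 (pos 2,3,6,7): 1⊕0⊕1⊕0 = 0
s4 (pos 4,5,6,7): 1⊕0⊕1⊕0 = 0
Syndrome s4…s1 = 000 → no error.
Read data bits from positions 3,5,6,7: 0010

0010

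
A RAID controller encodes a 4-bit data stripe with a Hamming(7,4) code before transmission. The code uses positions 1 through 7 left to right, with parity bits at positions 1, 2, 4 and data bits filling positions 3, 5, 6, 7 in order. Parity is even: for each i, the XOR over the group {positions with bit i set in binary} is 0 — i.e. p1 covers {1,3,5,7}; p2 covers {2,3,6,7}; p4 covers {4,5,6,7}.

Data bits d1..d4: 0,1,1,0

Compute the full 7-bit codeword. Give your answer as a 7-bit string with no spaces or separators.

Place data at non-parity positions: p1 p2 0 p4 1 1 0
p1 (pos 1,3,5,7): XOR of data positions = 0⊕1⊕0 = 1
p2 (pos 2,3,6,7): XOR of data positions = 0⊕1⊕0 = 1
p4 (pos 4,5,6,7): XOR of data positions = 1⊕1⊕0 = 0
Codeword: 1100110

1100110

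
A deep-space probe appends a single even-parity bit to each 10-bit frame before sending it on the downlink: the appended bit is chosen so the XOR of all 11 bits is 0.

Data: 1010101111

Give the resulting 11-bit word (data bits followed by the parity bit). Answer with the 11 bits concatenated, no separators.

10101011111

XOR of the 10 data bits: 1⊕0⊕1⊕0⊕1⊕0⊕1⊕1⊕1⊕1 = 1
Parity bit = 1 (so all 11 bits XOR to 0).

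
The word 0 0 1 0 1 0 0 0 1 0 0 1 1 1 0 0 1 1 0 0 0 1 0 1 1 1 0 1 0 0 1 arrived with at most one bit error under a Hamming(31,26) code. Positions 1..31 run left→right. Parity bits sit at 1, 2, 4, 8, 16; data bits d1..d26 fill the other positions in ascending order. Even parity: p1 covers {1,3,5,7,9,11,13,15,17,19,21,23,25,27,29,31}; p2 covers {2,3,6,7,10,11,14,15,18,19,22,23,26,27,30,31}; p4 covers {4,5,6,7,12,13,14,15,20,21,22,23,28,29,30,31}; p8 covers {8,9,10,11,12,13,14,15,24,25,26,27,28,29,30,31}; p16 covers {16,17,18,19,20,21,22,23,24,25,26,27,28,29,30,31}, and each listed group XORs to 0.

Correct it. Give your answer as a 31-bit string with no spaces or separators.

0010100010010100110001011101001

s1 (pos 1,3,5,7,9,11,13,15,17,19,21,23,25,27,29,31): 0⊕1⊕1⊕0⊕1⊕0⊕1⊕0⊕1⊕0⊕0⊕0⊕1⊕0⊕0⊕1 = 1
s2 (pos 2,3,6,7,10,11,14,15,18,19,22,23,26,27,30,31): 0⊕1⊕0⊕0⊕0⊕0⊕1⊕0⊕1⊕0⊕1⊕0⊕1⊕0⊕0⊕1 = 0
s4 (pos 4,5,6,7,12,13,14,15,20,21,22,23,28,29,30,31): 0⊕1⊕0⊕0⊕1⊕1⊕1⊕0⊕0⊕0⊕1⊕0⊕1⊕0⊕0⊕1 = 1
s8 (pos 8,9,10,11,12,13,14,15,24,25,26,27,28,29,30,31): 0⊕1⊕0⊕0⊕1⊕1⊕1⊕0⊕1⊕1⊕1⊕0⊕1⊕0⊕0⊕1 = 1
s16 (pos 16,17,18,19,20,21,22,23,24,25,26,27,28,29,30,31): 0⊕1⊕1⊕0⊕0⊕0⊕1⊕0⊕1⊕1⊕1⊕0⊕1⊕0⊕0⊕1 = 0
Syndrome s16…s1 = 01101 → error at position 13.
Flip position 13: 0010100010011100110001011101001 → 0010100010010100110001011101001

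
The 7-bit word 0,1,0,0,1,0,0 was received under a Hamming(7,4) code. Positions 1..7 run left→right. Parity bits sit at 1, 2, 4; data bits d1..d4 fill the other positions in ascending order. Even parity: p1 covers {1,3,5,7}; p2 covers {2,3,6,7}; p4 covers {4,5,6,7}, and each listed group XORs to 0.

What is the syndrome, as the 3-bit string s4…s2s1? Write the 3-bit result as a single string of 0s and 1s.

s1 (pos 1,3,5,7): 0⊕0⊕1⊕0 = 1
s2 (pos 2,3,6,7): 1⊕0⊕0⊕0 = 1
s4 (pos 4,5,6,7): 0⊕1⊕0⊕0 = 1
Syndrome s4…s1 = 111 → error at position 7.

111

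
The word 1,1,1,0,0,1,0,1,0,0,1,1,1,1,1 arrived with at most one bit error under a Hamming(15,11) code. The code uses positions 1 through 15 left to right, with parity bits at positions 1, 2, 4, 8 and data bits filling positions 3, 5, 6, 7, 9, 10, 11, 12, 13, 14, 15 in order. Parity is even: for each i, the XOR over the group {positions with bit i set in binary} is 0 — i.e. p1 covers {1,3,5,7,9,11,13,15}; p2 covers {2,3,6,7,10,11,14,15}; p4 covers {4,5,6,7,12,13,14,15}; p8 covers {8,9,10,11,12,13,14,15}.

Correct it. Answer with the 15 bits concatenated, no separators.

111011010011111

s1 (pos 1,3,5,7,9,11,13,15): 1⊕1⊕0⊕0⊕0⊕1⊕1⊕1 = 1
s2 (pos 2,3,6,7,10,11,14,15): 1⊕1⊕1⊕0⊕0⊕1⊕1⊕1 = 0
s4 (pos 4,5,6,7,12,13,14,15): 0⊕0⊕1⊕0⊕1⊕1⊕1⊕1 = 1
s8 (pos 8,9,10,11,12,13,14,15): 1⊕0⊕0⊕1⊕1⊕1⊕1⊕1 = 0
Syndrome s8…s1 = 0101 → error at position 5.
Flip position 5: 111001010011111 → 111011010011111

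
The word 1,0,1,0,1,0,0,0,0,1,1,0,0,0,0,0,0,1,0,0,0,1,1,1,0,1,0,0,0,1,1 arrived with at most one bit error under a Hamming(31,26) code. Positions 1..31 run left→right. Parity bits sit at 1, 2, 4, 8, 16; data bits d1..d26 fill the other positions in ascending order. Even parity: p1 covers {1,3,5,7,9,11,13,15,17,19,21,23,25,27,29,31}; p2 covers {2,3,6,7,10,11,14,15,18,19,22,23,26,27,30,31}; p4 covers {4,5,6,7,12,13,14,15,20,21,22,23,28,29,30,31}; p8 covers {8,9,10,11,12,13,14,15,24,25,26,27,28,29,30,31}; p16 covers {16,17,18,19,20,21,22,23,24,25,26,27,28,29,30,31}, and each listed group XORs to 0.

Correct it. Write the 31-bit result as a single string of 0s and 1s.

s1 (pos 1,3,5,7,9,11,13,15,17,19,21,23,25,27,29,31): 1⊕1⊕1⊕0⊕0⊕1⊕0⊕0⊕0⊕0⊕0⊕1⊕0⊕0⊕0⊕1 = 0
s2 (pos 2,3,6,7,10,11,14,15,18,19,22,23,26,27,30,31): 0⊕1⊕0⊕0⊕1⊕1⊕0⊕0⊕1⊕0⊕1⊕1⊕1⊕0⊕1⊕1 = 1
s4 (pos 4,5,6,7,12,13,14,15,20,21,22,23,28,29,30,31): 0⊕1⊕0⊕0⊕0⊕0⊕0⊕0⊕0⊕0⊕1⊕1⊕0⊕0⊕1⊕1 = 1
s8 (pos 8,9,10,11,12,13,14,15,24,25,26,27,28,29,30,31): 0⊕0⊕1⊕1⊕0⊕0⊕0⊕0⊕1⊕0⊕1⊕0⊕0⊕0⊕1⊕1 = 0
s16 (pos 16,17,18,19,20,21,22,23,24,25,26,27,28,29,30,31): 0⊕0⊕1⊕0⊕0⊕0⊕1⊕1⊕1⊕0⊕1⊕0⊕0⊕0⊕1⊕1 = 1
Syndrome s16…s1 = 10110 → error at position 22.
Flip position 22: 1010100001100000010001110100011 → 1010100001100000010000110100011

1010100001100000010000110100011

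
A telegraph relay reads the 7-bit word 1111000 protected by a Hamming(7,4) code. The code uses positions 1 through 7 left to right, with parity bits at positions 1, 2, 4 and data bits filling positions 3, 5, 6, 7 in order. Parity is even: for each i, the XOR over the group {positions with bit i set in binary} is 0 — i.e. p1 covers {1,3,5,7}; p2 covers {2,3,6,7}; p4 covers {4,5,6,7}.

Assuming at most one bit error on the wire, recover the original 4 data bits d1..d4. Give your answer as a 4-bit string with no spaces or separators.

s1 (pos 1,3,5,7): 1⊕1⊕0⊕0 = 0
s2 (pos 2,3,6,7): 1⊕1⊕0⊕0 = 0
s4 (pos 4,5,6,7): 1⊕0⊕0⊕0 = 1
Syndrome s4…s1 = 100 → error at position 4.
Flip position 4: 1111000 → 1110000
Read data bits from positions 3,5,6,7: 1000

1000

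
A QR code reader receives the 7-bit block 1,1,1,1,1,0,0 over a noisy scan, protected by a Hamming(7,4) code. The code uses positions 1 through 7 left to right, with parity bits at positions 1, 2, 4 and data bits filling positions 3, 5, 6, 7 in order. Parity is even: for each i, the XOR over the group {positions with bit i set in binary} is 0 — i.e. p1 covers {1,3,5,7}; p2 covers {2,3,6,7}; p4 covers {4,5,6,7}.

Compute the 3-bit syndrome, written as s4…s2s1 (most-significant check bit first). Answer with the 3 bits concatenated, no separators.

s1 (pos 1,3,5,7): 1⊕1⊕1⊕0 = 1
s2 (pos 2,3,6,7): 1⊕1⊕0⊕0 = 0
s4 (pos 4,5,6,7): 1⊕1⊕0⊕0 = 0
Syndrome s4…s1 = 001 → error at position 1.

001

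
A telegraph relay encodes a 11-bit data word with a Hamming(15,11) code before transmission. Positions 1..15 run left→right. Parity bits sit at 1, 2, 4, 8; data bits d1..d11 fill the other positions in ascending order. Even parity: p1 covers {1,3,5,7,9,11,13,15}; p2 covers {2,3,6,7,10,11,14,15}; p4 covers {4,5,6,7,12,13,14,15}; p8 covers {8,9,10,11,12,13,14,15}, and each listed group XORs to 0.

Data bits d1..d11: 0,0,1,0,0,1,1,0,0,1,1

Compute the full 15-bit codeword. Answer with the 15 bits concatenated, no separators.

Place data at non-parity positions: p1 p2 0 p4 0 1 0 p8 0 1 1 0 0 1 1
p1 (pos 1,3,5,7,9,11,13,15): XOR of data positions = 0⊕0⊕0⊕0⊕1⊕0⊕1 = 0
p2 (pos 2,3,6,7,10,11,14,15): XOR of data positions = 0⊕1⊕0⊕1⊕1⊕1⊕1 = 1
p4 (pos 4,5,6,7,12,13,14,15): XOR of data positions = 0⊕1⊕0⊕0⊕0⊕1⊕1 = 1
p8 (pos 8,9,10,11,12,13,14,15): XOR of data positions = 0⊕1⊕1⊕0⊕0⊕1⊕1 = 0
Codeword: 010101000110011

010101000110011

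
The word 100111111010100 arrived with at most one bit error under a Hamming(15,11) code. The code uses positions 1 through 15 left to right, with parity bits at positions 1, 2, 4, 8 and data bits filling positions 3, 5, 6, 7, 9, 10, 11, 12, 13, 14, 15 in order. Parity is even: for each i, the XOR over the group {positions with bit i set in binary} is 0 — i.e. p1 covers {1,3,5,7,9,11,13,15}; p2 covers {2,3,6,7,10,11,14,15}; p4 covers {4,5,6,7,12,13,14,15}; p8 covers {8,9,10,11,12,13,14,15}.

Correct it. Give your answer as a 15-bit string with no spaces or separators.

s1 (pos 1,3,5,7,9,11,13,15): 1⊕0⊕1⊕1⊕1⊕1⊕1⊕0 = 0
s2 (pos 2,3,6,7,10,11,14,15): 0⊕0⊕1⊕1⊕0⊕1⊕0⊕0 = 1
s4 (pos 4,5,6,7,12,13,14,15): 1⊕1⊕1⊕1⊕0⊕1⊕0⊕0 = 1
s8 (pos 8,9,10,11,12,13,14,15): 1⊕1⊕0⊕1⊕0⊕1⊕0⊕0 = 0
Syndrome s8…s1 = 0110 → error at position 6.
Flip position 6: 100111111010100 → 100110111010100

100110111010100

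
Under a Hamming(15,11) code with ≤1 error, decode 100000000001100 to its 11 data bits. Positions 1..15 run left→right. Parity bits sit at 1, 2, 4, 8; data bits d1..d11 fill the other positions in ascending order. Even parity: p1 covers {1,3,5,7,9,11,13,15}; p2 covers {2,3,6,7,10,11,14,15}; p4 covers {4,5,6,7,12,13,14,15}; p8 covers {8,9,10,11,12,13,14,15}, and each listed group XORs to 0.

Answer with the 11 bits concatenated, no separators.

s1 (pos 1,3,5,7,9,11,13,15): 1⊕0⊕0⊕0⊕0⊕0⊕1⊕0 = 0
s2 (pos 2,3,6,7,10,11,14,15): 0⊕0⊕0⊕0⊕0⊕0⊕0⊕0 = 0
s4 (pos 4,5,6,7,12,13,14,15): 0⊕0⊕0⊕0⊕1⊕1⊕0⊕0 = 0
s8 (pos 8,9,10,11,12,13,14,15): 0⊕0⊕0⊕0⊕1⊕1⊕0⊕0 = 0
Syndrome s8…s1 = 0000 → no error.
Read data bits from positions 3,5,6,7,9,10,11,12,13,14,15: 00000001100

00000001100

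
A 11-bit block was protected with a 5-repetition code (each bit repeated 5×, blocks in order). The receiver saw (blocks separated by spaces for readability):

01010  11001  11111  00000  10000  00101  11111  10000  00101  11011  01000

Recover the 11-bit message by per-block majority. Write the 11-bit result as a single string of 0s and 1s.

Block 1 (01010): 2 ones → 0
Block 2 (11001): 3 ones → 1
Block 3 (11111): 5 ones → 1
Block 4 (00000): 0 ones → 0
Block 5 (10000): 1 one → 0
Block 6 (00101): 2 ones → 0
Block 7 (11111): 5 ones → 1
Block 8 (10000): 1 one → 0
Block 9 (00101): 2 ones → 0
Block 10 (11011): 4 ones → 1
Block 11 (01000): 1 one → 0

01100010010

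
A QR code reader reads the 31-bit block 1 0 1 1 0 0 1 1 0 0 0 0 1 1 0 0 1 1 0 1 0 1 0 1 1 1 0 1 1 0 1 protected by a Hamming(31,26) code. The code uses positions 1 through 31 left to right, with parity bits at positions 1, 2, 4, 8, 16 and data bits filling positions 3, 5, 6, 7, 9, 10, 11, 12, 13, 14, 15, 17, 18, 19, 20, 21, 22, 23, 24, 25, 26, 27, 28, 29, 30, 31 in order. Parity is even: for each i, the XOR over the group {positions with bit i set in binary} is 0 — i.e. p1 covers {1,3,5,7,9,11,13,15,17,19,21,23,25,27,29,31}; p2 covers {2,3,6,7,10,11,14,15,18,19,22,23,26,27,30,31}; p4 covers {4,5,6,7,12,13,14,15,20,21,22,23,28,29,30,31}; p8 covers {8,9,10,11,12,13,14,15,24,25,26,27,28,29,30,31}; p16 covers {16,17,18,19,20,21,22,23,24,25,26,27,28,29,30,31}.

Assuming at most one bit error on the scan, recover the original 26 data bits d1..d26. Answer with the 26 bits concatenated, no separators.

s1 (pos 1,3,5,7,9,11,13,15,17,19,21,23,25,27,29,31): 1⊕1⊕0⊕1⊕0⊕0⊕1⊕0⊕1⊕0⊕0⊕0⊕1⊕0⊕1⊕1 = 0
s2 (pos 2,3,6,7,10,11,14,15,18,19,22,23,26,27,30,31): 0⊕1⊕0⊕1⊕0⊕0⊕1⊕0⊕1⊕0⊕1⊕0⊕1⊕0⊕0⊕1 = 1
s4 (pos 4,5,6,7,12,13,14,15,20,21,22,23,28,29,30,31): 1⊕0⊕0⊕1⊕0⊕1⊕1⊕0⊕1⊕0⊕1⊕0⊕1⊕1⊕0⊕1 = 1
s8 (pos 8,9,10,11,12,13,14,15,24,25,26,27,28,29,30,31): 1⊕0⊕0⊕0⊕0⊕1⊕1⊕0⊕1⊕1⊕1⊕0⊕1⊕1⊕0⊕1 = 1
s16 (pos 16,17,18,19,20,21,22,23,24,25,26,27,28,29,30,31): 0⊕1⊕1⊕0⊕1⊕0⊕1⊕0⊕1⊕1⊕1⊕0⊕1⊕1⊕0⊕1 = 0
Syndrome s16…s1 = 01110 → error at position 14.
Flip position 14: 1011001100001100110101011101101 → 1011001100001000110101011101101
Read data bits from positions 3,5,6,7,9,10,11,12,13,14,15,17,18,19,20,21,22,23,24,25,26,27,28,29,30,31: 10010000100110101011101101

10010000100110101011101101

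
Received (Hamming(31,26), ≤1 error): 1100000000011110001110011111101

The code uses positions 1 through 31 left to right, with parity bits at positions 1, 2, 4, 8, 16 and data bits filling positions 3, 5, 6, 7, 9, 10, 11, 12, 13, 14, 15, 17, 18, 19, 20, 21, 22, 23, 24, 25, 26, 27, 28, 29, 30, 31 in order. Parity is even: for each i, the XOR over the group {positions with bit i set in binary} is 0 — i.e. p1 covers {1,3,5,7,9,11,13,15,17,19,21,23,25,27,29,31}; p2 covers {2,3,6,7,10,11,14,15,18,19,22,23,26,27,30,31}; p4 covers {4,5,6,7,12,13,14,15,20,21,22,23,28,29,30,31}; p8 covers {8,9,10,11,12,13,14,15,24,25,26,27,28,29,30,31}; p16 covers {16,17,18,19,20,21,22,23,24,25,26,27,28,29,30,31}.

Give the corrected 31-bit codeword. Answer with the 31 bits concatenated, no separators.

1100000000011100001110011111101

s1 (pos 1,3,5,7,9,11,13,15,17,19,21,23,25,27,29,31): 1⊕0⊕0⊕0⊕0⊕0⊕1⊕1⊕0⊕1⊕1⊕0⊕1⊕1⊕1⊕1 = 1
s2 (pos 2,3,6,7,10,11,14,15,18,19,22,23,26,27,30,31): 1⊕0⊕0⊕0⊕0⊕0⊕1⊕1⊕0⊕1⊕0⊕0⊕1⊕1⊕0⊕1 = 1
s4 (pos 4,5,6,7,12,13,14,15,20,21,22,23,28,29,30,31): 0⊕0⊕0⊕0⊕1⊕1⊕1⊕1⊕1⊕1⊕0⊕0⊕1⊕1⊕0⊕1 = 1
s8 (pos 8,9,10,11,12,13,14,15,24,25,26,27,28,29,30,31): 0⊕0⊕0⊕0⊕1⊕1⊕1⊕1⊕1⊕1⊕1⊕1⊕1⊕1⊕0⊕1 = 1
s16 (pos 16,17,18,19,20,21,22,23,24,25,26,27,28,29,30,31): 0⊕0⊕0⊕1⊕1⊕1⊕0⊕0⊕1⊕1⊕1⊕1⊕1⊕1⊕0⊕1 = 0
Syndrome s16…s1 = 01111 → error at position 15.
Flip position 15: 1100000000011110001110011111101 → 1100000000011100001110011111101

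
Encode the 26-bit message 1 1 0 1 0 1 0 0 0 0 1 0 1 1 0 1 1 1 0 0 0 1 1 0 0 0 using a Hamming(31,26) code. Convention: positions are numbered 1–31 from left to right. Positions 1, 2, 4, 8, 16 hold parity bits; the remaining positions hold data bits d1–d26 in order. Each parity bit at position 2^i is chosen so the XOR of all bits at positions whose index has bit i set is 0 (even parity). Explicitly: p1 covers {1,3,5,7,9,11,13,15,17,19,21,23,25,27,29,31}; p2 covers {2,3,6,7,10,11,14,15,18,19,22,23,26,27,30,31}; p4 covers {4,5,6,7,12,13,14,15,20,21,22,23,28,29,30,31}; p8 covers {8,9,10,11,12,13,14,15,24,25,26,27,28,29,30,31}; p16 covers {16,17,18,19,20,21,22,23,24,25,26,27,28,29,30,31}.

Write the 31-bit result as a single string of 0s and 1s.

Place data at non-parity positions: p1 p2 1 p4 1 0 1 p8 0 1 0 0 0 0 1 p16 0 1 1 0 1 1 1 0 0 0 1 1 0 0 0
p1 (pos 1,3,5,7,9,11,13,15,17,19,21,23,25,27,29,31): XOR of data positions = 1⊕1⊕1⊕0⊕0⊕0⊕1⊕0⊕1⊕1⊕1⊕0⊕1⊕0⊕0 = 0
p2 (pos 2,3,6,7,10,11,14,15,18,19,22,23,26,27,30,31): XOR of data positions = 1⊕0⊕1⊕1⊕0⊕0⊕1⊕1⊕1⊕1⊕1⊕0⊕1⊕0⊕0 = 1
p4 (pos 4,5,6,7,12,13,14,15,20,21,22,23,28,29,30,31): XOR of data positions = 1⊕0⊕1⊕0⊕0⊕0⊕1⊕0⊕1⊕1⊕1⊕1⊕0⊕0⊕0 = 1
p8 (pos 8,9,10,11,12,13,14,15,24,25,26,27,28,29,30,31): XOR of data positions = 0⊕1⊕0⊕0⊕0⊕0⊕1⊕0⊕0⊕0⊕1⊕1⊕0⊕0⊕0 = 0
p16 (pos 16,17,18,19,20,21,22,23,24,25,26,27,28,29,30,31): XOR of data positions = 0⊕1⊕1⊕0⊕1⊕1⊕1⊕0⊕0⊕0⊕1⊕1⊕0⊕0⊕0 = 1
Codeword: 0111101001000011011011100011000

0111101001000011011011100011000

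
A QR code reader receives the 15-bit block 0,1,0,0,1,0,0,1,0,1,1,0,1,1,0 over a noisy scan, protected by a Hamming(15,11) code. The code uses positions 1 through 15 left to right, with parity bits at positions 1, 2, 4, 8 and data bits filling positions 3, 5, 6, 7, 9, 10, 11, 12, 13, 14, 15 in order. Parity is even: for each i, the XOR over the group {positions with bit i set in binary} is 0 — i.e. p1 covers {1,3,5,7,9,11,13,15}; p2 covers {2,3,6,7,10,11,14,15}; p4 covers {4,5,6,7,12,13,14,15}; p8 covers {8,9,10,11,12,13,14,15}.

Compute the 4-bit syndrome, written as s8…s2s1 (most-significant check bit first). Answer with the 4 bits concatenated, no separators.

s1 (pos 1,3,5,7,9,11,13,15): 0⊕0⊕1⊕0⊕0⊕1⊕1⊕0 = 1
s2 (pos 2,3,6,7,10,11,14,15): 1⊕0⊕0⊕0⊕1⊕1⊕1⊕0 = 0
s4 (pos 4,5,6,7,12,13,14,15): 0⊕1⊕0⊕0⊕0⊕1⊕1⊕0 = 1
s8 (pos 8,9,10,11,12,13,14,15): 1⊕0⊕1⊕1⊕0⊕1⊕1⊕0 = 1
Syndrome s8…s1 = 1101 → error at position 13.

1101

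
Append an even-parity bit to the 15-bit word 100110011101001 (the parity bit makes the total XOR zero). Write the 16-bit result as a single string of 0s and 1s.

XOR of the 15 data bits: 1⊕0⊕0⊕1⊕1⊕0⊕0⊕1⊕1⊕1⊕0⊕1⊕0⊕0⊕1 = 0
Parity bit = 0 (so all 16 bits XOR to 0).

1001100111010010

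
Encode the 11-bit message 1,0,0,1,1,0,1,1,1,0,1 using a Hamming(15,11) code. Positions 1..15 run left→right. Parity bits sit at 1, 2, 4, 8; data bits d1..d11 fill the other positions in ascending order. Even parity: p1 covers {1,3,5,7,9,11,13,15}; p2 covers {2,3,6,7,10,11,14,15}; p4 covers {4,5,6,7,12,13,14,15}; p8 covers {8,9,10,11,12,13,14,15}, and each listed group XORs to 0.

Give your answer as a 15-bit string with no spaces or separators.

Place data at non-parity positions: p1 p2 1 p4 0 0 1 p8 1 0 1 1 1 0 1
p1 (pos 1,3,5,7,9,11,13,15): XOR of data positions = 1⊕0⊕1⊕1⊕1⊕1⊕1 = 0
p2 (pos 2,3,6,7,10,11,14,15): XOR of data positions = 1⊕0⊕1⊕0⊕1⊕0⊕1 = 0
p4 (pos 4,5,6,7,12,13,14,15): XOR of data positions = 0⊕0⊕1⊕1⊕1⊕0⊕1 = 0
p8 (pos 8,9,10,11,12,13,14,15): XOR of data positions = 1⊕0⊕1⊕1⊕1⊕0⊕1 = 1
Codeword: 001000111011101

001000111011101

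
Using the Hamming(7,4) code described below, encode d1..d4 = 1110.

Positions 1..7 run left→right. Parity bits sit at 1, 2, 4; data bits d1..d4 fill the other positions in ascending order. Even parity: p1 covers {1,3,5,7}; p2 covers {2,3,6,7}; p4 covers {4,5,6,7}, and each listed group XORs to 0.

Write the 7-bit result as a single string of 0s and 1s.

Place data at non-parity positions: p1 p2 1 p4 1 1 0
p1 (pos 1,3,5,7): XOR of data positions = 1⊕1⊕0 = 0
p2 (pos 2,3,6,7): XOR of data positions = 1⊕1⊕0 = 0
p4 (pos 4,5,6,7): XOR of data positions = 1⊕1⊕0 = 0
Codeword: 0010110

0010110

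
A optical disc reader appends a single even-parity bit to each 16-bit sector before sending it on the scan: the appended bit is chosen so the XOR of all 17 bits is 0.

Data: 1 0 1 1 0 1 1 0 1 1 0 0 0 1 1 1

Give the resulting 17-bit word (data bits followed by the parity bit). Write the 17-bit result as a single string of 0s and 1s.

XOR of the 16 data bits: 1⊕0⊕1⊕1⊕0⊕1⊕1⊕0⊕1⊕1⊕0⊕0⊕0⊕1⊕1⊕1 = 0
Parity bit = 0 (so all 17 bits XOR to 0).

10110110110001110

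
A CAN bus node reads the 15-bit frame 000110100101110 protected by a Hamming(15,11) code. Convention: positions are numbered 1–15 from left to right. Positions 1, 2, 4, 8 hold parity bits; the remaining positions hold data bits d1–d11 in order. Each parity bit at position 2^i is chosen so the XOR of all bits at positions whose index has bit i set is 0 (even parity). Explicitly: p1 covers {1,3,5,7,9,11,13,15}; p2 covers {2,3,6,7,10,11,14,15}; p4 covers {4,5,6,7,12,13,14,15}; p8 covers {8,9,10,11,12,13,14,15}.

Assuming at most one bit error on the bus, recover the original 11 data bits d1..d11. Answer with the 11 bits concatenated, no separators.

11010101110

s1 (pos 1,3,5,7,9,11,13,15): 0⊕0⊕1⊕1⊕0⊕0⊕1⊕0 = 1
s2 (pos 2,3,6,7,10,11,14,15): 0⊕0⊕0⊕1⊕1⊕0⊕1⊕0 = 1
s4 (pos 4,5,6,7,12,13,14,15): 1⊕1⊕0⊕1⊕1⊕1⊕1⊕0 = 0
s8 (pos 8,9,10,11,12,13,14,15): 0⊕0⊕1⊕0⊕1⊕1⊕1⊕0 = 0
Syndrome s8…s1 = 0011 → error at position 3.
Flip position 3: 000110100101110 → 001110100101110
Read data bits from positions 3,5,6,7,9,10,11,12,13,14,15: 11010101110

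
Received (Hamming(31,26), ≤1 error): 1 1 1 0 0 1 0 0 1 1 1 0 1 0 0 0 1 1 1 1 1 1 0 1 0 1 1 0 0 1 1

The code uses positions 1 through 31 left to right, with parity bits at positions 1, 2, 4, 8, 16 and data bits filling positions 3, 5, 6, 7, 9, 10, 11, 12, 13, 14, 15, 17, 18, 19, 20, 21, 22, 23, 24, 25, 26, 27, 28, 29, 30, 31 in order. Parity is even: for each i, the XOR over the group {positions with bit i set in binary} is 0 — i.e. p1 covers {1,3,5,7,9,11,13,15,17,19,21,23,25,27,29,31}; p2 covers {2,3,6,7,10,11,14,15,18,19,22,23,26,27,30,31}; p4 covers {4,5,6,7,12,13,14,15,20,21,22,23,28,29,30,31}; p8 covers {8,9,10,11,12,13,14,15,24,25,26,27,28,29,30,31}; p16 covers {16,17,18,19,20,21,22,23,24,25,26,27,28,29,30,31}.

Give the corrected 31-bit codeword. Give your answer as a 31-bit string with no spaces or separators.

1110010011101000111111010111011

s1 (pos 1,3,5,7,9,11,13,15,17,19,21,23,25,27,29,31): 1⊕1⊕0⊕0⊕1⊕1⊕1⊕0⊕1⊕1⊕1⊕0⊕0⊕1⊕0⊕1 = 0
s2 (pos 2,3,6,7,10,11,14,15,18,19,22,23,26,27,30,31): 1⊕1⊕1⊕0⊕1⊕1⊕0⊕0⊕1⊕1⊕1⊕0⊕1⊕1⊕1⊕1 = 0
s4 (pos 4,5,6,7,12,13,14,15,20,21,22,23,28,29,30,31): 0⊕0⊕1⊕0⊕0⊕1⊕0⊕0⊕1⊕1⊕1⊕0⊕0⊕0⊕1⊕1 = 1
s8 (pos 8,9,10,11,12,13,14,15,24,25,26,27,28,29,30,31): 0⊕1⊕1⊕1⊕0⊕1⊕0⊕0⊕1⊕0⊕1⊕1⊕0⊕0⊕1⊕1 = 1
s16 (pos 16,17,18,19,20,21,22,23,24,25,26,27,28,29,30,31): 0⊕1⊕1⊕1⊕1⊕1⊕1⊕0⊕1⊕0⊕1⊕1⊕0⊕0⊕1⊕1 = 1
Syndrome s16…s1 = 11100 → error at position 28.
Flip position 28: 1110010011101000111111010110011 → 1110010011101000111111010111011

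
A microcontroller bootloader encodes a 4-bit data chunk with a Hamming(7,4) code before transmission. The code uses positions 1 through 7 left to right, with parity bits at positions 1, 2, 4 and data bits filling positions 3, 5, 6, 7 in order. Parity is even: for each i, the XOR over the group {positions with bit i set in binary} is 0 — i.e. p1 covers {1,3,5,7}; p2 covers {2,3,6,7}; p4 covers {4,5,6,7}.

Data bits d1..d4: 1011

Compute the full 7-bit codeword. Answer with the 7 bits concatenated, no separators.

Place data at non-parity positions: p1 p2 1 p4 0 1 1
p1 (pos 1,3,5,7): XOR of data positions = 1⊕0⊕1 = 0
p2 (pos 2,3,6,7): XOR of data positions = 1⊕1⊕1 = 1
p4 (pos 4,5,6,7): XOR of data positions = 0⊕1⊕1 = 0
Codeword: 0110011

0110011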